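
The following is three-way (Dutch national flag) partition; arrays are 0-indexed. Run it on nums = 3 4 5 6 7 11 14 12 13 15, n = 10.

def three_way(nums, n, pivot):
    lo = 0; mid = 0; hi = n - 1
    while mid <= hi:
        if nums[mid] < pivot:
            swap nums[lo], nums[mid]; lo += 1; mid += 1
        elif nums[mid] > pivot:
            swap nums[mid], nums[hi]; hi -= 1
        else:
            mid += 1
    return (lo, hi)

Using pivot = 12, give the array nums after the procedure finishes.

3 4 5 6 7 11 12 13 15 14

pivot = 12; lo=0, mid=0, hi=9
nums[mid]=3<12: swap nums[0],nums[0]; lo=1,mid=1 → 3 4 5 6 7 11 14 12 13 15
nums[mid]=4<12: swap nums[1],nums[1]; lo=2,mid=2 → 3 4 5 6 7 11 14 12 13 15
nums[mid]=5<12: swap nums[2],nums[2]; lo=3,mid=3 → 3 4 5 6 7 11 14 12 13 15
nums[mid]=6<12: swap nums[3],nums[3]; lo=4,mid=4 → 3 4 5 6 7 11 14 12 13 15
nums[mid]=7<12: swap nums[4],nums[4]; lo=5,mid=5 → 3 4 5 6 7 11 14 12 13 15
nums[mid]=11<12: swap nums[5],nums[5]; lo=6,mid=6 → 3 4 5 6 7 11 14 12 13 15
nums[mid]=14>12: swap nums[6],nums[9]; hi=8 → 3 4 5 6 7 11 15 12 13 14
nums[mid]=15>12: swap nums[6],nums[8]; hi=7 → 3 4 5 6 7 11 13 12 15 14
nums[mid]=13>12: swap nums[6],nums[7]; hi=6 → 3 4 5 6 7 11 12 13 15 14
nums[mid]=12=12: mid=7
end: lo=6, hi=6; nums = 3 4 5 6 7 11 12 13 15 14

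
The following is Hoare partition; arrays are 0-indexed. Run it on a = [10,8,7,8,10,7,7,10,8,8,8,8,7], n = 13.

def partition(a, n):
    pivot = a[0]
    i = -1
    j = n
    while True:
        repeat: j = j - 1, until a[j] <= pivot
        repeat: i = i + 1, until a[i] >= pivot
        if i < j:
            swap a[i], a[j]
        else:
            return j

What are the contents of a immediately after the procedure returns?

pivot = a[0] = 10; i = -1, j = 13
j→12 (a[12]=7≤10), i→0 (a[0]=10≥10); i<j, swap → [7,8,7,8,10,7,7,10,8,8,8,8,10]
j→11 (a[11]=8≤10), i→4 (a[4]=10≥10); i<j, swap → [7,8,7,8,8,7,7,10,8,8,8,10,10]
j→10 (a[10]=8≤10), i→7 (a[7]=10≥10); i<j, swap → [7,8,7,8,8,7,7,8,8,8,10,10,10]
j→9, i→10; i≥j, return j=9. a = [7,8,7,8,8,7,7,8,8,8,10,10,10]

[7,8,7,8,8,7,7,8,8,8,10,10,10]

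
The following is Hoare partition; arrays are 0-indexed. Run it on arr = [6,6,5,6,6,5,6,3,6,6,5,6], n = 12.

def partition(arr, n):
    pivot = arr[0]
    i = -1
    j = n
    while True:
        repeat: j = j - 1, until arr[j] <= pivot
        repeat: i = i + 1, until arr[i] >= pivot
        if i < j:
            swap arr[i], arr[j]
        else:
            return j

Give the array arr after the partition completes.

[6,5,5,6,6,5,3,6,6,6,6,6]

pivot = arr[0] = 6; i = -1, j = 12
j→11 (arr[11]=6≤6), i→0 (arr[0]=6≥6); i<j, swap → [6,6,5,6,6,5,6,3,6,6,5,6]
j→10 (arr[10]=5≤6), i→1 (arr[1]=6≥6); i<j, swap → [6,5,5,6,6,5,6,3,6,6,6,6]
j→9 (arr[9]=6≤6), i→3 (arr[3]=6≥6); i<j, swap → [6,5,5,6,6,5,6,3,6,6,6,6]
j→8 (arr[8]=6≤6), i→4 (arr[4]=6≥6); i<j, swap → [6,5,5,6,6,5,6,3,6,6,6,6]
j→7 (arr[7]=3≤6), i→6 (arr[6]=6≥6); i<j, swap → [6,5,5,6,6,5,3,6,6,6,6,6]
j→6, i→7; i≥j, return j=6. arr = [6,5,5,6,6,5,3,6,6,6,6,6]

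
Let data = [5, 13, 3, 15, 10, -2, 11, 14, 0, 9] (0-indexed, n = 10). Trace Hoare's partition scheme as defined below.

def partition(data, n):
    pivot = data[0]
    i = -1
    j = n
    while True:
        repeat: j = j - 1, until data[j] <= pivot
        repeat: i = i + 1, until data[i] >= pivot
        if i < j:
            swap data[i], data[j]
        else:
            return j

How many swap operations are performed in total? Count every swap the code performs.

pivot = data[0] = 5; i = -1, j = 10
j→8 (data[8]=0≤5), i→0 (data[0]=5≥5); i<j, swap → [0, 13, 3, 15, 10, -2, 11, 14, 5, 9]
j→5 (data[5]=-2≤5), i→1 (data[1]=13≥5); i<j, swap → [0, -2, 3, 15, 10, 13, 11, 14, 5, 9]
j→2, i→3; i≥j, return j=2. data = [0, -2, 3, 15, 10, 13, 11, 14, 5, 9]

2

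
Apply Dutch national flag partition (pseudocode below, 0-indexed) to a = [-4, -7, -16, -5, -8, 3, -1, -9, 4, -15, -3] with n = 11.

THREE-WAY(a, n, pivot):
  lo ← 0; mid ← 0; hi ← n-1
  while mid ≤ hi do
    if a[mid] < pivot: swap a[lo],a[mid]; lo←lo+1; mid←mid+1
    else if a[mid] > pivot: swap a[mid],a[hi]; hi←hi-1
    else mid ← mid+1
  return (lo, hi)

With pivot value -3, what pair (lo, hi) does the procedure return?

(7, 7)

pivot = -3; lo=0, mid=0, hi=10
a[mid]=-4<-3: swap a[0],a[0]; lo=1,mid=1 → [-4, -7, -16, -5, -8, 3, -1, -9, 4, -15, -3]
a[mid]=-7<-3: swap a[1],a[1]; lo=2,mid=2 → [-4, -7, -16, -5, -8, 3, -1, -9, 4, -15, -3]
a[mid]=-16<-3: swap a[2],a[2]; lo=3,mid=3 → [-4, -7, -16, -5, -8, 3, -1, -9, 4, -15, -3]
a[mid]=-5<-3: swap a[3],a[3]; lo=4,mid=4 → [-4, -7, -16, -5, -8, 3, -1, -9, 4, -15, -3]
a[mid]=-8<-3: swap a[4],a[4]; lo=5,mid=5 → [-4, -7, -16, -5, -8, 3, -1, -9, 4, -15, -3]
a[mid]=3>-3: swap a[5],a[10]; hi=9 → [-4, -7, -16, -5, -8, -3, -1, -9, 4, -15, 3]
a[mid]=-3=-3: mid=6
a[mid]=-1>-3: swap a[6],a[9]; hi=8 → [-4, -7, -16, -5, -8, -3, -15, -9, 4, -1, 3]
a[mid]=-15<-3: swap a[5],a[6]; lo=6,mid=7 → [-4, -7, -16, -5, -8, -15, -3, -9, 4, -1, 3]
a[mid]=-9<-3: swap a[6],a[7]; lo=7,mid=8 → [-4, -7, -16, -5, -8, -15, -9, -3, 4, -1, 3]
a[mid]=4>-3: swap a[8],a[8]; hi=7 → [-4, -7, -16, -5, -8, -15, -9, -3, 4, -1, 3]
end: lo=7, hi=7; a = [-4, -7, -16, -5, -8, -15, -9, -3, 4, -1, 3]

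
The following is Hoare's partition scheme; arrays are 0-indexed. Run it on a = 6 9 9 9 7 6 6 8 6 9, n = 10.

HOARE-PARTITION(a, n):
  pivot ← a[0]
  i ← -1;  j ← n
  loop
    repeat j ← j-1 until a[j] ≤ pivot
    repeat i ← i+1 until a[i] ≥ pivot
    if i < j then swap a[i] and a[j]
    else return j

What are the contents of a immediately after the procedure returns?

6 6 6 9 7 9 9 8 6 9

pivot=6
j stops at 8 (6), i stops at 0 (6); swap ⇒ 6 9 9 9 7 6 6 8 6 9
j stops at 6 (6), i stops at 1 (9); swap ⇒ 6 6 9 9 7 6 9 8 6 9
j stops at 5 (6), i stops at 2 (9); swap ⇒ 6 6 6 9 7 9 9 8 6 9
j stops at 2, i stops at 3; i≥j ⇒ return 2. a=6 6 6 9 7 9 9 8 6 9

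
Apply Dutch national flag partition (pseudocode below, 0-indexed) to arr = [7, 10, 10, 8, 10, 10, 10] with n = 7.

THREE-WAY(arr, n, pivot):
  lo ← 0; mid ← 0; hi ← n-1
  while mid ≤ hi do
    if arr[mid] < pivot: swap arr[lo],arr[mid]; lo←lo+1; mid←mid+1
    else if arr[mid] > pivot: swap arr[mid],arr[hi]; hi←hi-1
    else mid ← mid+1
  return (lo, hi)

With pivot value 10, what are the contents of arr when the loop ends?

[7, 8, 10, 10, 10, 10, 10]

lo=0 mid=0 hi=6
7<10: swap(0,0), lo=1 mid=1 ⇒ [7, 10, 10, 8, 10, 10, 10]
10=10: mid=2
10=10: mid=3
8<10: swap(1,3), lo=2 mid=4 ⇒ [7, 8, 10, 10, 10, 10, 10]
10=10: mid=5
10=10: mid=6
10=10: mid=7
done. lo=2 hi=6; arr=[7, 8, 10, 10, 10, 10, 10]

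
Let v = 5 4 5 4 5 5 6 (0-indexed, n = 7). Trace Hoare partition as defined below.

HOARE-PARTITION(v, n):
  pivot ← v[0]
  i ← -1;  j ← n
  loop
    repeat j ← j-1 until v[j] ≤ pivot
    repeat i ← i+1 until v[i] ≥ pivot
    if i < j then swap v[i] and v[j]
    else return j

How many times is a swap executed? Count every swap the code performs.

pivot=5
j stops at 5 (5), i stops at 0 (5); swap ⇒ 5 4 5 4 5 5 6
j stops at 4 (5), i stops at 2 (5); swap ⇒ 5 4 5 4 5 5 6
j stops at 3, i stops at 4; i≥j ⇒ return 3. v=5 4 5 4 5 5 6

2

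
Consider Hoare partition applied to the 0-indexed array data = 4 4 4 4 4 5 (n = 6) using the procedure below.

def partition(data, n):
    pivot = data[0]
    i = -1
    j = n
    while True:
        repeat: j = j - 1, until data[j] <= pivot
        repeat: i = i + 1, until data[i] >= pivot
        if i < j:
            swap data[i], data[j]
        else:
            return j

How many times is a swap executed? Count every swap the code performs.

pivot = data[0] = 4; i = -1, j = 6
j→4 (data[4]=4≤4), i→0 (data[0]=4≥4); i<j, swap → 4 4 4 4 4 5
j→3 (data[3]=4≤4), i→1 (data[1]=4≥4); i<j, swap → 4 4 4 4 4 5
j→2, i→2; i≥j, return j=2. data = 4 4 4 4 4 5

2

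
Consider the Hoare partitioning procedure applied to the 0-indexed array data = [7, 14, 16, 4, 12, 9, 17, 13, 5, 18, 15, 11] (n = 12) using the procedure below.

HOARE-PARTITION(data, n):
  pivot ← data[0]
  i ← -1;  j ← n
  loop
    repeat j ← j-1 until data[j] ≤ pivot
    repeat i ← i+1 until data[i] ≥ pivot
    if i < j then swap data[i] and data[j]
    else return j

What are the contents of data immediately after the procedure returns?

[5, 4, 16, 14, 12, 9, 17, 13, 7, 18, 15, 11]

pivot=7
j stops at 8 (5), i stops at 0 (7); swap ⇒ [5, 14, 16, 4, 12, 9, 17, 13, 7, 18, 15, 11]
j stops at 3 (4), i stops at 1 (14); swap ⇒ [5, 4, 16, 14, 12, 9, 17, 13, 7, 18, 15, 11]
j stops at 1, i stops at 2; i≥j ⇒ return 1. data=[5, 4, 16, 14, 12, 9, 17, 13, 7, 18, 15, 11]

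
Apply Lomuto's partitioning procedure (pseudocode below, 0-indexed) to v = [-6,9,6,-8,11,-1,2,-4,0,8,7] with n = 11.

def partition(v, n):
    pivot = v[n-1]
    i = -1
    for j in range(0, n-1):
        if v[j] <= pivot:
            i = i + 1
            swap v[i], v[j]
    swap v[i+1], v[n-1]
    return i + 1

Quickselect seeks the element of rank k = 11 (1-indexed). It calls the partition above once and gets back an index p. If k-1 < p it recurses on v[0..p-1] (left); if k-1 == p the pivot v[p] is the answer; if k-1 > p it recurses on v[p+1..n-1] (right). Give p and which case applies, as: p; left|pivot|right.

7; right

pivot = v[10] = 7; i = -1
j=0: v[0]=-6 ≤ 7 → i=0, swap v[0],v[0] (no change) → [-6,9,6,-8,11,-1,2,-4,0,8,7]
j=1: v[1]=9 > 7 → no swap
j=2: v[2]=6 ≤ 7 → i=1, swap v[1],v[2] → [-6,6,9,-8,11,-1,2,-4,0,8,7]
j=3: v[3]=-8 ≤ 7 → i=2, swap v[2],v[3] → [-6,6,-8,9,11,-1,2,-4,0,8,7]
j=4: v[4]=11 > 7 → no swap
j=5: v[5]=-1 ≤ 7 → i=3, swap v[3],v[5] → [-6,6,-8,-1,11,9,2,-4,0,8,7]
j=6: v[6]=2 ≤ 7 → i=4, swap v[4],v[6] → [-6,6,-8,-1,2,9,11,-4,0,8,7]
j=7: v[7]=-4 ≤ 7 → i=5, swap v[5],v[7] → [-6,6,-8,-1,2,-4,11,9,0,8,7]
j=8: v[8]=0 ≤ 7 → i=6, swap v[6],v[8] → [-6,6,-8,-1,2,-4,0,9,11,8,7]
j=9: v[9]=8 > 7 → no swap
final swap v[7],v[10] → [-6,6,-8,-1,2,-4,0,7,11,8,9]; return 7
p = 7; k-1 = 10 > 7 ⇒ right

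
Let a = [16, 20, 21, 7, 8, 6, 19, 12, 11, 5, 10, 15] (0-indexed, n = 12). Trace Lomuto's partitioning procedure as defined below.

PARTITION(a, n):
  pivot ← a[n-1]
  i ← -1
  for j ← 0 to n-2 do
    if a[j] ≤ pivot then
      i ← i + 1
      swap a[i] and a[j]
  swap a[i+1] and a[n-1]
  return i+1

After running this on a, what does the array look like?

[7, 8, 6, 12, 11, 5, 10, 15, 20, 21, 19, 16]

pivot=15, i=-1
j=0: 16>15, skip
j=1: 20>15, skip
j=2: 21>15, skip
j=3: 7≤15, i=0, swap(0,3) ⇒ [7, 20, 21, 16, 8, 6, 19, 12, 11, 5, 10, 15]
j=4: 8≤15, i=1, swap(1,4) ⇒ [7, 8, 21, 16, 20, 6, 19, 12, 11, 5, 10, 15]
j=5: 6≤15, i=2, swap(2,5) ⇒ [7, 8, 6, 16, 20, 21, 19, 12, 11, 5, 10, 15]
j=6: 19>15, skip
j=7: 12≤15, i=3, swap(3,7) ⇒ [7, 8, 6, 12, 20, 21, 19, 16, 11, 5, 10, 15]
j=8: 11≤15, i=4, swap(4,8) ⇒ [7, 8, 6, 12, 11, 21, 19, 16, 20, 5, 10, 15]
j=9: 5≤15, i=5, swap(5,9) ⇒ [7, 8, 6, 12, 11, 5, 19, 16, 20, 21, 10, 15]
j=10: 10≤15, i=6, swap(6,10) ⇒ [7, 8, 6, 12, 11, 5, 10, 16, 20, 21, 19, 15]
swap(7,11) ⇒ [7, 8, 6, 12, 11, 5, 10, 15, 20, 21, 19, 16]; return 7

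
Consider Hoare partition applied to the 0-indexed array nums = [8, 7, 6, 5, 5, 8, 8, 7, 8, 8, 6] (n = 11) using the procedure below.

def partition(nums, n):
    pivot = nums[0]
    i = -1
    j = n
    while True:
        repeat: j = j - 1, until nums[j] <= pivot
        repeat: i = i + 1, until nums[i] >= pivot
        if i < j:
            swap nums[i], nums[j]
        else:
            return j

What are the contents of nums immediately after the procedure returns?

pivot = nums[0] = 8; i = -1, j = 11
j→10 (nums[10]=6≤8), i→0 (nums[0]=8≥8); i<j, swap → [6, 7, 6, 5, 5, 8, 8, 7, 8, 8, 8]
j→9 (nums[9]=8≤8), i→5 (nums[5]=8≥8); i<j, swap → [6, 7, 6, 5, 5, 8, 8, 7, 8, 8, 8]
j→8 (nums[8]=8≤8), i→6 (nums[6]=8≥8); i<j, swap → [6, 7, 6, 5, 5, 8, 8, 7, 8, 8, 8]
j→7, i→8; i≥j, return j=7. nums = [6, 7, 6, 5, 5, 8, 8, 7, 8, 8, 8]

[6, 7, 6, 5, 5, 8, 8, 7, 8, 8, 8]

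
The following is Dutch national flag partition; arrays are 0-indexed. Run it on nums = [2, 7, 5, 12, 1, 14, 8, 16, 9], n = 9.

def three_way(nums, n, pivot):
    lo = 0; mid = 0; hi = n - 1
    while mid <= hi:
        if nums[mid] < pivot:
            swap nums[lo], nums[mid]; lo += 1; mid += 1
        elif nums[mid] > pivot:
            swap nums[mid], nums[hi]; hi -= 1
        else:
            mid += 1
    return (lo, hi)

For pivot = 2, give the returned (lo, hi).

pivot = 2; lo=0, mid=0, hi=8
nums[mid]=2=2: mid=1
nums[mid]=7>2: swap nums[1],nums[8]; hi=7 → [2, 9, 5, 12, 1, 14, 8, 16, 7]
nums[mid]=9>2: swap nums[1],nums[7]; hi=6 → [2, 16, 5, 12, 1, 14, 8, 9, 7]
nums[mid]=16>2: swap nums[1],nums[6]; hi=5 → [2, 8, 5, 12, 1, 14, 16, 9, 7]
nums[mid]=8>2: swap nums[1],nums[5]; hi=4 → [2, 14, 5, 12, 1, 8, 16, 9, 7]
nums[mid]=14>2: swap nums[1],nums[4]; hi=3 → [2, 1, 5, 12, 14, 8, 16, 9, 7]
nums[mid]=1<2: swap nums[0],nums[1]; lo=1,mid=2 → [1, 2, 5, 12, 14, 8, 16, 9, 7]
nums[mid]=5>2: swap nums[2],nums[3]; hi=2 → [1, 2, 12, 5, 14, 8, 16, 9, 7]
nums[mid]=12>2: swap nums[2],nums[2]; hi=1 → [1, 2, 12, 5, 14, 8, 16, 9, 7]
end: lo=1, hi=1; nums = [1, 2, 12, 5, 14, 8, 16, 9, 7]

(1, 1)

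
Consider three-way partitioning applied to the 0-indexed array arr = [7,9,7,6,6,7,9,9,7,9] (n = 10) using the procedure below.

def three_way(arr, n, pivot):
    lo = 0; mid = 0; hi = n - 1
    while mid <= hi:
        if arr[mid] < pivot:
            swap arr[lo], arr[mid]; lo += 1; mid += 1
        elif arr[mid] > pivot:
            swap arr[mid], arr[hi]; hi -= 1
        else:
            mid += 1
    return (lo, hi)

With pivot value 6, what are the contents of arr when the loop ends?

[6,6,7,9,7,9,9,7,9,7]

lo=0 mid=0 hi=9
7>6: swap(0,9), hi=8 ⇒ [9,9,7,6,6,7,9,9,7,7]
9>6: swap(0,8), hi=7 ⇒ [7,9,7,6,6,7,9,9,9,7]
7>6: swap(0,7), hi=6 ⇒ [9,9,7,6,6,7,9,7,9,7]
9>6: swap(0,6), hi=5 ⇒ [9,9,7,6,6,7,9,7,9,7]
9>6: swap(0,5), hi=4 ⇒ [7,9,7,6,6,9,9,7,9,7]
7>6: swap(0,4), hi=3 ⇒ [6,9,7,6,7,9,9,7,9,7]
6=6: mid=1
9>6: swap(1,3), hi=2 ⇒ [6,6,7,9,7,9,9,7,9,7]
6=6: mid=2
7>6: swap(2,2), hi=1 ⇒ [6,6,7,9,7,9,9,7,9,7]
done. lo=0 hi=1; arr=[6,6,7,9,7,9,9,7,9,7]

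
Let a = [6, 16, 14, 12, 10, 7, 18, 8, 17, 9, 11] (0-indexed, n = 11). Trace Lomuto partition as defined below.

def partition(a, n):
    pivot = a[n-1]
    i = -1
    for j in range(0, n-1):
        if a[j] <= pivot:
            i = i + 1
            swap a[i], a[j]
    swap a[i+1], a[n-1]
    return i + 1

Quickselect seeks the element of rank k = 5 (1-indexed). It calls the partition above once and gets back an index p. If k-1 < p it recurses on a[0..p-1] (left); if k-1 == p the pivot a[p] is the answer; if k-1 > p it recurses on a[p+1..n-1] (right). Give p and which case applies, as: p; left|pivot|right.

5; left

pivot=11, i=-1
j=0: 6≤11, i=0, swap(0,0) ⇒ [6, 16, 14, 12, 10, 7, 18, 8, 17, 9, 11]
j=1: 16>11, skip
j=2: 14>11, skip
j=3: 12>11, skip
j=4: 10≤11, i=1, swap(1,4) ⇒ [6, 10, 14, 12, 16, 7, 18, 8, 17, 9, 11]
j=5: 7≤11, i=2, swap(2,5) ⇒ [6, 10, 7, 12, 16, 14, 18, 8, 17, 9, 11]
j=6: 18>11, skip
j=7: 8≤11, i=3, swap(3,7) ⇒ [6, 10, 7, 8, 16, 14, 18, 12, 17, 9, 11]
j=8: 17>11, skip
j=9: 9≤11, i=4, swap(4,9) ⇒ [6, 10, 7, 8, 9, 14, 18, 12, 17, 16, 11]
swap(5,10) ⇒ [6, 10, 7, 8, 9, 11, 18, 12, 17, 16, 14]; return 5
p = 5; k-1 = 4 < 5 ⇒ left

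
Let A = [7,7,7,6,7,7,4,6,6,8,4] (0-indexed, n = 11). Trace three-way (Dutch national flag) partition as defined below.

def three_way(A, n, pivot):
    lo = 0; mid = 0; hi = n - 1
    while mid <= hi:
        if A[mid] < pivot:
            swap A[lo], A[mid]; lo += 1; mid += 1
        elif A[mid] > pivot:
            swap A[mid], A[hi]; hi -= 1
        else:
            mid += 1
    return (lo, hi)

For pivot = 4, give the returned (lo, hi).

pivot = 4; lo=0, mid=0, hi=10
A[mid]=7>4: swap A[0],A[10]; hi=9 → [4,7,7,6,7,7,4,6,6,8,7]
A[mid]=4=4: mid=1
A[mid]=7>4: swap A[1],A[9]; hi=8 → [4,8,7,6,7,7,4,6,6,7,7]
A[mid]=8>4: swap A[1],A[8]; hi=7 → [4,6,7,6,7,7,4,6,8,7,7]
A[mid]=6>4: swap A[1],A[7]; hi=6 → [4,6,7,6,7,7,4,6,8,7,7]
A[mid]=6>4: swap A[1],A[6]; hi=5 → [4,4,7,6,7,7,6,6,8,7,7]
A[mid]=4=4: mid=2
A[mid]=7>4: swap A[2],A[5]; hi=4 → [4,4,7,6,7,7,6,6,8,7,7]
A[mid]=7>4: swap A[2],A[4]; hi=3 → [4,4,7,6,7,7,6,6,8,7,7]
A[mid]=7>4: swap A[2],A[3]; hi=2 → [4,4,6,7,7,7,6,6,8,7,7]
A[mid]=6>4: swap A[2],A[2]; hi=1 → [4,4,6,7,7,7,6,6,8,7,7]
end: lo=0, hi=1; A = [4,4,6,7,7,7,6,6,8,7,7]

(0, 1)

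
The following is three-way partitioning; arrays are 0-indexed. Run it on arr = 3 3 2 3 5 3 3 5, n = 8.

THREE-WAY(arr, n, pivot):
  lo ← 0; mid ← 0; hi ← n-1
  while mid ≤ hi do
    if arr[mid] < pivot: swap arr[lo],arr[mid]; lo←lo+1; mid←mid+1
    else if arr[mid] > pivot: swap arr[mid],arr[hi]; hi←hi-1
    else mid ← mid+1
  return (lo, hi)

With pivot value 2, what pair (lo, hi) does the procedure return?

(0, 0)

lo=0 mid=0 hi=7
3>2: swap(0,7), hi=6 ⇒ 5 3 2 3 5 3 3 3
5>2: swap(0,6), hi=5 ⇒ 3 3 2 3 5 3 5 3
3>2: swap(0,5), hi=4 ⇒ 3 3 2 3 5 3 5 3
3>2: swap(0,4), hi=3 ⇒ 5 3 2 3 3 3 5 3
5>2: swap(0,3), hi=2 ⇒ 3 3 2 5 3 3 5 3
3>2: swap(0,2), hi=1 ⇒ 2 3 3 5 3 3 5 3
2=2: mid=1
3>2: swap(1,1), hi=0 ⇒ 2 3 3 5 3 3 5 3
done. lo=0 hi=0; arr=2 3 3 5 3 3 5 3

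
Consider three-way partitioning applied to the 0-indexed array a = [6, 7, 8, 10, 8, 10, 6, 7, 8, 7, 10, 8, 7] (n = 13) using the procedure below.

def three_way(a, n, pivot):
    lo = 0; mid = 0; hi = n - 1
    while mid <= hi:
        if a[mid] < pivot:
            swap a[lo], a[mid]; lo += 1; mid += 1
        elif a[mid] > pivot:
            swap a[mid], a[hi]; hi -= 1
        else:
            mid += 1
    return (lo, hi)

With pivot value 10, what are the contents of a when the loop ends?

[6, 7, 8, 8, 6, 7, 8, 7, 8, 7, 10, 10, 10]

pivot = 10; lo=0, mid=0, hi=12
a[mid]=6<10: swap a[0],a[0]; lo=1,mid=1 → [6, 7, 8, 10, 8, 10, 6, 7, 8, 7, 10, 8, 7]
a[mid]=7<10: swap a[1],a[1]; lo=2,mid=2 → [6, 7, 8, 10, 8, 10, 6, 7, 8, 7, 10, 8, 7]
a[mid]=8<10: swap a[2],a[2]; lo=3,mid=3 → [6, 7, 8, 10, 8, 10, 6, 7, 8, 7, 10, 8, 7]
a[mid]=10=10: mid=4
a[mid]=8<10: swap a[3],a[4]; lo=4,mid=5 → [6, 7, 8, 8, 10, 10, 6, 7, 8, 7, 10, 8, 7]
a[mid]=10=10: mid=6
a[mid]=6<10: swap a[4],a[6]; lo=5,mid=7 → [6, 7, 8, 8, 6, 10, 10, 7, 8, 7, 10, 8, 7]
a[mid]=7<10: swap a[5],a[7]; lo=6,mid=8 → [6, 7, 8, 8, 6, 7, 10, 10, 8, 7, 10, 8, 7]
a[mid]=8<10: swap a[6],a[8]; lo=7,mid=9 → [6, 7, 8, 8, 6, 7, 8, 10, 10, 7, 10, 8, 7]
a[mid]=7<10: swap a[7],a[9]; lo=8,mid=10 → [6, 7, 8, 8, 6, 7, 8, 7, 10, 10, 10, 8, 7]
a[mid]=10=10: mid=11
a[mid]=8<10: swap a[8],a[11]; lo=9,mid=12 → [6, 7, 8, 8, 6, 7, 8, 7, 8, 10, 10, 10, 7]
a[mid]=7<10: swap a[9],a[12]; lo=10,mid=13 → [6, 7, 8, 8, 6, 7, 8, 7, 8, 7, 10, 10, 10]
end: lo=10, hi=12; a = [6, 7, 8, 8, 6, 7, 8, 7, 8, 7, 10, 10, 10]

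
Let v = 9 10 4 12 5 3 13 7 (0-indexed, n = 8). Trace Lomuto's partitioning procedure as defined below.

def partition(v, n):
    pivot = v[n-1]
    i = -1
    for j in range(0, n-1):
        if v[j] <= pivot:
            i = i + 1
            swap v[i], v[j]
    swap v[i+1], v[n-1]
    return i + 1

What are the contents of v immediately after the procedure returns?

4 5 3 7 10 9 13 12

pivot = v[7] = 7; i = -1
j=0: v[0]=9 > 7 → no swap
j=1: v[1]=10 > 7 → no swap
j=2: v[2]=4 ≤ 7 → i=0, swap v[0],v[2] → 4 10 9 12 5 3 13 7
j=3: v[3]=12 > 7 → no swap
j=4: v[4]=5 ≤ 7 → i=1, swap v[1],v[4] → 4 5 9 12 10 3 13 7
j=5: v[5]=3 ≤ 7 → i=2, swap v[2],v[5] → 4 5 3 12 10 9 13 7
j=6: v[6]=13 > 7 → no swap
final swap v[3],v[7] → 4 5 3 7 10 9 13 12; return 3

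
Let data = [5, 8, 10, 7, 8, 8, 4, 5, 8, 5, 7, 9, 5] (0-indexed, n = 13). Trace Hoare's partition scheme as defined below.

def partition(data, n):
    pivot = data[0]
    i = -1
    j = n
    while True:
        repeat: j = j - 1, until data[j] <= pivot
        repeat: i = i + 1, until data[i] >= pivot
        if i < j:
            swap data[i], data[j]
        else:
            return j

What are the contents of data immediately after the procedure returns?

pivot = data[0] = 5; i = -1, j = 13
j→12 (data[12]=5≤5), i→0 (data[0]=5≥5); i<j, swap → [5, 8, 10, 7, 8, 8, 4, 5, 8, 5, 7, 9, 5]
j→9 (data[9]=5≤5), i→1 (data[1]=8≥5); i<j, swap → [5, 5, 10, 7, 8, 8, 4, 5, 8, 8, 7, 9, 5]
j→7 (data[7]=5≤5), i→2 (data[2]=10≥5); i<j, swap → [5, 5, 5, 7, 8, 8, 4, 10, 8, 8, 7, 9, 5]
j→6 (data[6]=4≤5), i→3 (data[3]=7≥5); i<j, swap → [5, 5, 5, 4, 8, 8, 7, 10, 8, 8, 7, 9, 5]
j→3, i→4; i≥j, return j=3. data = [5, 5, 5, 4, 8, 8, 7, 10, 8, 8, 7, 9, 5]

[5, 5, 5, 4, 8, 8, 7, 10, 8, 8, 7, 9, 5]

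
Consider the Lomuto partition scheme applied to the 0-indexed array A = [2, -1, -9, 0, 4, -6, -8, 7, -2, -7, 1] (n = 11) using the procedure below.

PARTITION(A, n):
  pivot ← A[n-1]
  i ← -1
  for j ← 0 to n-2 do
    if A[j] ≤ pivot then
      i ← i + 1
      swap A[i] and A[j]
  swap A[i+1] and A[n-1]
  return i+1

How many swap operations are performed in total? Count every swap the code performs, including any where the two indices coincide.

pivot = A[10] = 1; i = -1
j=0: A[0]=2 > 1 → no swap
j=1: A[1]=-1 ≤ 1 → i=0, swap A[0],A[1] → [-1, 2, -9, 0, 4, -6, -8, 7, -2, -7, 1]
j=2: A[2]=-9 ≤ 1 → i=1, swap A[1],A[2] → [-1, -9, 2, 0, 4, -6, -8, 7, -2, -7, 1]
j=3: A[3]=0 ≤ 1 → i=2, swap A[2],A[3] → [-1, -9, 0, 2, 4, -6, -8, 7, -2, -7, 1]
j=4: A[4]=4 > 1 → no swap
j=5: A[5]=-6 ≤ 1 → i=3, swap A[3],A[5] → [-1, -9, 0, -6, 4, 2, -8, 7, -2, -7, 1]
j=6: A[6]=-8 ≤ 1 → i=4, swap A[4],A[6] → [-1, -9, 0, -6, -8, 2, 4, 7, -2, -7, 1]
j=7: A[7]=7 > 1 → no swap
j=8: A[8]=-2 ≤ 1 → i=5, swap A[5],A[8] → [-1, -9, 0, -6, -8, -2, 4, 7, 2, -7, 1]
j=9: A[9]=-7 ≤ 1 → i=6, swap A[6],A[9] → [-1, -9, 0, -6, -8, -2, -7, 7, 2, 4, 1]
final swap A[7],A[10] → [-1, -9, 0, -6, -8, -2, -7, 1, 2, 4, 7]; return 7

8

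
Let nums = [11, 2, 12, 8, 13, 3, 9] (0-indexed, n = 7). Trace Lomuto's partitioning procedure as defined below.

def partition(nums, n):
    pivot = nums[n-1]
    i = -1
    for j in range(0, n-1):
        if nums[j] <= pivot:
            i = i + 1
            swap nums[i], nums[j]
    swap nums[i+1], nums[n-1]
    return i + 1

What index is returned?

3

pivot=9, i=-1
j=0: 11>9, skip
j=1: 2≤9, i=0, swap(0,1) ⇒ [2, 11, 12, 8, 13, 3, 9]
j=2: 12>9, skip
j=3: 8≤9, i=1, swap(1,3) ⇒ [2, 8, 12, 11, 13, 3, 9]
j=4: 13>9, skip
j=5: 3≤9, i=2, swap(2,5) ⇒ [2, 8, 3, 11, 13, 12, 9]
swap(3,6) ⇒ [2, 8, 3, 9, 13, 12, 11]; return 3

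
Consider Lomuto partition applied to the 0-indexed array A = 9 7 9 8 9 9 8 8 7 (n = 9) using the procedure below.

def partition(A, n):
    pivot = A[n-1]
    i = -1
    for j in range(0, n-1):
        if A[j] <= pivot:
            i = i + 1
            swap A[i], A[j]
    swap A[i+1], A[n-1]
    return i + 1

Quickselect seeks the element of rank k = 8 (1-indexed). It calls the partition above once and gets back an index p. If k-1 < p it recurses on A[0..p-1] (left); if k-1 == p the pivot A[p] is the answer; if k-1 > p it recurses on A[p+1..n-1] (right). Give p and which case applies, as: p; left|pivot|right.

pivot = A[8] = 7; i = -1
j=0: A[0]=9 > 7 → no swap
j=1: A[1]=7 ≤ 7 → i=0, swap A[0],A[1] → 7 9 9 8 9 9 8 8 7
j=2: A[2]=9 > 7 → no swap
j=3: A[3]=8 > 7 → no swap
j=4: A[4]=9 > 7 → no swap
j=5: A[5]=9 > 7 → no swap
j=6: A[6]=8 > 7 → no swap
j=7: A[7]=8 > 7 → no swap
final swap A[1],A[8] → 7 7 9 8 9 9 8 8 9; return 1
p = 1; k-1 = 7 > 1 ⇒ right

1; right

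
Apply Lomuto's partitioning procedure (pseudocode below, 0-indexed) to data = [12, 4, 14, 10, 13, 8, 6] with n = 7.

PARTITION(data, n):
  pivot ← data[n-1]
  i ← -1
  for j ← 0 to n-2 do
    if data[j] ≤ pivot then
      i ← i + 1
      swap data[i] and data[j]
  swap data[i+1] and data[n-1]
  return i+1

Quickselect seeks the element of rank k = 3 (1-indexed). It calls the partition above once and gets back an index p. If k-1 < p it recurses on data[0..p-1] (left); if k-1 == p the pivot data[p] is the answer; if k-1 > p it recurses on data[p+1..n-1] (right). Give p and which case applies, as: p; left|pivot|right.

1; right

pivot = data[6] = 6; i = -1
j=0: data[0]=12 > 6 → no swap
j=1: data[1]=4 ≤ 6 → i=0, swap data[0],data[1] → [4, 12, 14, 10, 13, 8, 6]
j=2: data[2]=14 > 6 → no swap
j=3: data[3]=10 > 6 → no swap
j=4: data[4]=13 > 6 → no swap
j=5: data[5]=8 > 6 → no swap
final swap data[1],data[6] → [4, 6, 14, 10, 13, 8, 12]; return 1
p = 1; k-1 = 2 > 1 ⇒ right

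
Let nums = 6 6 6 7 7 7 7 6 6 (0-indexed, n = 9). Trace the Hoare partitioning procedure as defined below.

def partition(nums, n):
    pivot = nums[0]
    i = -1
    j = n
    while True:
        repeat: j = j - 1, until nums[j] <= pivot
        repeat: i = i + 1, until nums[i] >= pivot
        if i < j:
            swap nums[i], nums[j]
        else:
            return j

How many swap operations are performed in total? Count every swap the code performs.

pivot=6
j stops at 8 (6), i stops at 0 (6); swap ⇒ 6 6 6 7 7 7 7 6 6
j stops at 7 (6), i stops at 1 (6); swap ⇒ 6 6 6 7 7 7 7 6 6
j stops at 2, i stops at 2; i≥j ⇒ return 2. nums=6 6 6 7 7 7 7 6 6

2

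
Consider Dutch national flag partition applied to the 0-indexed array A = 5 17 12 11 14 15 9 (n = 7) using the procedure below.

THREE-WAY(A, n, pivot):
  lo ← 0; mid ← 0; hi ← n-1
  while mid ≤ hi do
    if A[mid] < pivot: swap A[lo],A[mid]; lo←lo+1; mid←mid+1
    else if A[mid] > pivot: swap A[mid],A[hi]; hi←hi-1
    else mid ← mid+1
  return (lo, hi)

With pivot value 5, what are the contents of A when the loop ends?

5 12 11 14 15 9 17

pivot = 5; lo=0, mid=0, hi=6
A[mid]=5=5: mid=1
A[mid]=17>5: swap A[1],A[6]; hi=5 → 5 9 12 11 14 15 17
A[mid]=9>5: swap A[1],A[5]; hi=4 → 5 15 12 11 14 9 17
A[mid]=15>5: swap A[1],A[4]; hi=3 → 5 14 12 11 15 9 17
A[mid]=14>5: swap A[1],A[3]; hi=2 → 5 11 12 14 15 9 17
A[mid]=11>5: swap A[1],A[2]; hi=1 → 5 12 11 14 15 9 17
A[mid]=12>5: swap A[1],A[1]; hi=0 → 5 12 11 14 15 9 17
end: lo=0, hi=0; A = 5 12 11 14 15 9 17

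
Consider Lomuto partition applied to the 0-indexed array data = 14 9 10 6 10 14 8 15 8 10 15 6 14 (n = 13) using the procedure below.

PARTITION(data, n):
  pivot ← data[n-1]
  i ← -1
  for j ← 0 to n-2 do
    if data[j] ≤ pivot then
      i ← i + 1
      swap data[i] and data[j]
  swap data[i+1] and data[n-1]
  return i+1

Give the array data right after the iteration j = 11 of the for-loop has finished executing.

pivot=14, i=-1
j=0: 14≤14, i=0, swap(0,0) ⇒ 14 9 10 6 10 14 8 15 8 10 15 6 14
j=1: 9≤14, i=1, swap(1,1) ⇒ 14 9 10 6 10 14 8 15 8 10 15 6 14
j=2: 10≤14, i=2, swap(2,2) ⇒ 14 9 10 6 10 14 8 15 8 10 15 6 14
j=3: 6≤14, i=3, swap(3,3) ⇒ 14 9 10 6 10 14 8 15 8 10 15 6 14
j=4: 10≤14, i=4, swap(4,4) ⇒ 14 9 10 6 10 14 8 15 8 10 15 6 14
j=5: 14≤14, i=5, swap(5,5) ⇒ 14 9 10 6 10 14 8 15 8 10 15 6 14
j=6: 8≤14, i=6, swap(6,6) ⇒ 14 9 10 6 10 14 8 15 8 10 15 6 14
j=7: 15>14, skip
j=8: 8≤14, i=7, swap(7,8) ⇒ 14 9 10 6 10 14 8 8 15 10 15 6 14
j=9: 10≤14, i=8, swap(8,9) ⇒ 14 9 10 6 10 14 8 8 10 15 15 6 14
j=10: 15>14, skip
j=11: 6≤14, i=9, swap(9,11) ⇒ 14 9 10 6 10 14 8 8 10 6 15 15 14
(after j=11) data = 14 9 10 6 10 14 8 8 10 6 15 15 14

14 9 10 6 10 14 8 8 10 6 15 15 14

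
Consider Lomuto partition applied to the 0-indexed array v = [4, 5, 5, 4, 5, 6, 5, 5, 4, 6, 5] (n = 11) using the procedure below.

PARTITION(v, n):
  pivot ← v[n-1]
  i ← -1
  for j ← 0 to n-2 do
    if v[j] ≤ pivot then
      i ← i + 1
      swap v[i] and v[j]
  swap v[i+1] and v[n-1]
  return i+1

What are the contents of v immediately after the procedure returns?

pivot = v[10] = 5; i = -1
j=0: v[0]=4 ≤ 5 → i=0, swap v[0],v[0] (no change) → [4, 5, 5, 4, 5, 6, 5, 5, 4, 6, 5]
j=1: v[1]=5 ≤ 5 → i=1, swap v[1],v[1] (no change) → [4, 5, 5, 4, 5, 6, 5, 5, 4, 6, 5]
j=2: v[2]=5 ≤ 5 → i=2, swap v[2],v[2] (no change) → [4, 5, 5, 4, 5, 6, 5, 5, 4, 6, 5]
j=3: v[3]=4 ≤ 5 → i=3, swap v[3],v[3] (no change) → [4, 5, 5, 4, 5, 6, 5, 5, 4, 6, 5]
j=4: v[4]=5 ≤ 5 → i=4, swap v[4],v[4] (no change) → [4, 5, 5, 4, 5, 6, 5, 5, 4, 6, 5]
j=5: v[5]=6 > 5 → no swap
j=6: v[6]=5 ≤ 5 → i=5, swap v[5],v[6] → [4, 5, 5, 4, 5, 5, 6, 5, 4, 6, 5]
j=7: v[7]=5 ≤ 5 → i=6, swap v[6],v[7] → [4, 5, 5, 4, 5, 5, 5, 6, 4, 6, 5]
j=8: v[8]=4 ≤ 5 → i=7, swap v[7],v[8] → [4, 5, 5, 4, 5, 5, 5, 4, 6, 6, 5]
j=9: v[9]=6 > 5 → no swap
final swap v[8],v[10] → [4, 5, 5, 4, 5, 5, 5, 4, 5, 6, 6]; return 8

[4, 5, 5, 4, 5, 5, 5, 4, 5, 6, 6]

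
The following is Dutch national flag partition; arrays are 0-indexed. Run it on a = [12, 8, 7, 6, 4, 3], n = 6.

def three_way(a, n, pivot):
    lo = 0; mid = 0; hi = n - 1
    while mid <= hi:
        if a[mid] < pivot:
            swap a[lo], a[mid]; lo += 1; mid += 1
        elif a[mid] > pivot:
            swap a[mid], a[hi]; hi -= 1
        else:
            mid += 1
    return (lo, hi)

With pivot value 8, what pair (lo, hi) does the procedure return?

lo=0 mid=0 hi=5
12>8: swap(0,5), hi=4 ⇒ [3, 8, 7, 6, 4, 12]
3<8: swap(0,0), lo=1 mid=1 ⇒ [3, 8, 7, 6, 4, 12]
8=8: mid=2
7<8: swap(1,2), lo=2 mid=3 ⇒ [3, 7, 8, 6, 4, 12]
6<8: swap(2,3), lo=3 mid=4 ⇒ [3, 7, 6, 8, 4, 12]
4<8: swap(3,4), lo=4 mid=5 ⇒ [3, 7, 6, 4, 8, 12]
done. lo=4 hi=4; a=[3, 7, 6, 4, 8, 12]

(4, 4)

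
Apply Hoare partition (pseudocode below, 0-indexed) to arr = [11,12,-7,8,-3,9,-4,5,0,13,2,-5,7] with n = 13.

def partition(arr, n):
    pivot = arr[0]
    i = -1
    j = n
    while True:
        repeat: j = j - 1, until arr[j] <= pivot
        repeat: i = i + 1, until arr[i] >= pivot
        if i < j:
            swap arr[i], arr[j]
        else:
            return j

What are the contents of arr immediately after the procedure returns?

[7,-5,-7,8,-3,9,-4,5,0,2,13,12,11]

pivot = arr[0] = 11; i = -1, j = 13
j→12 (arr[12]=7≤11), i→0 (arr[0]=11≥11); i<j, swap → [7,12,-7,8,-3,9,-4,5,0,13,2,-5,11]
j→11 (arr[11]=-5≤11), i→1 (arr[1]=12≥11); i<j, swap → [7,-5,-7,8,-3,9,-4,5,0,13,2,12,11]
j→10 (arr[10]=2≤11), i→9 (arr[9]=13≥11); i<j, swap → [7,-5,-7,8,-3,9,-4,5,0,2,13,12,11]
j→9, i→10; i≥j, return j=9. arr = [7,-5,-7,8,-3,9,-4,5,0,2,13,12,11]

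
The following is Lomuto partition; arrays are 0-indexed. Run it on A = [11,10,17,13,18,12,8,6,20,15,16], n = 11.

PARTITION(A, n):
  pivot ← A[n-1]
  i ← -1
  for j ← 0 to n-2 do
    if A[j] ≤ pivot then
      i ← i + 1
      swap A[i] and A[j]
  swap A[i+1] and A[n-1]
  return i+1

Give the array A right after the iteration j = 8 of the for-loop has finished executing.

pivot = A[10] = 16; i = -1
j=0: A[0]=11 ≤ 16 → i=0, swap A[0],A[0] (no change) → [11,10,17,13,18,12,8,6,20,15,16]
j=1: A[1]=10 ≤ 16 → i=1, swap A[1],A[1] (no change) → [11,10,17,13,18,12,8,6,20,15,16]
j=2: A[2]=17 > 16 → no swap
j=3: A[3]=13 ≤ 16 → i=2, swap A[2],A[3] → [11,10,13,17,18,12,8,6,20,15,16]
j=4: A[4]=18 > 16 → no swap
j=5: A[5]=12 ≤ 16 → i=3, swap A[3],A[5] → [11,10,13,12,18,17,8,6,20,15,16]
j=6: A[6]=8 ≤ 16 → i=4, swap A[4],A[6] → [11,10,13,12,8,17,18,6,20,15,16]
j=7: A[7]=6 ≤ 16 → i=5, swap A[5],A[7] → [11,10,13,12,8,6,18,17,20,15,16]
j=8: A[8]=20 > 16 → no swap
(after j=8) A = [11,10,13,12,8,6,18,17,20,15,16]

[11,10,13,12,8,6,18,17,20,15,16]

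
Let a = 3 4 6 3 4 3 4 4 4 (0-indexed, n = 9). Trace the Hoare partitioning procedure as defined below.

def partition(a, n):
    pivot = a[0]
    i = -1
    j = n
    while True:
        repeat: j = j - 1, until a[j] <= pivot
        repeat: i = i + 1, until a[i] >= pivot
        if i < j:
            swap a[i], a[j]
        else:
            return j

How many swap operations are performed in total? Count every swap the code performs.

2

pivot = a[0] = 3; i = -1, j = 9
j→5 (a[5]=3≤3), i→0 (a[0]=3≥3); i<j, swap → 3 4 6 3 4 3 4 4 4
j→3 (a[3]=3≤3), i→1 (a[1]=4≥3); i<j, swap → 3 3 6 4 4 3 4 4 4
j→1, i→2; i≥j, return j=1. a = 3 3 6 4 4 3 4 4 4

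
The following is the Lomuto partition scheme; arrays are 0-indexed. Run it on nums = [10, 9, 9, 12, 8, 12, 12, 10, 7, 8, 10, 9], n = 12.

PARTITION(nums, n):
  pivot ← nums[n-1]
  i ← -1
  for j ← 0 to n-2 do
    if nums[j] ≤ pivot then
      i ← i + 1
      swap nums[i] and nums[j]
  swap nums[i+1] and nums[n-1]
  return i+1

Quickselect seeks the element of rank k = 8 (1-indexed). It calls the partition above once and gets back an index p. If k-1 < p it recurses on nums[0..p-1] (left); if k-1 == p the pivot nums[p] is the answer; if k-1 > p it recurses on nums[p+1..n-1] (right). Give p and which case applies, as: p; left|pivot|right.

pivot=9, i=-1
j=0: 10>9, skip
j=1: 9≤9, i=0, swap(0,1) ⇒ [9, 10, 9, 12, 8, 12, 12, 10, 7, 8, 10, 9]
j=2: 9≤9, i=1, swap(1,2) ⇒ [9, 9, 10, 12, 8, 12, 12, 10, 7, 8, 10, 9]
j=3: 12>9, skip
j=4: 8≤9, i=2, swap(2,4) ⇒ [9, 9, 8, 12, 10, 12, 12, 10, 7, 8, 10, 9]
j=5: 12>9, skip
j=6: 12>9, skip
j=7: 10>9, skip
j=8: 7≤9, i=3, swap(3,8) ⇒ [9, 9, 8, 7, 10, 12, 12, 10, 12, 8, 10, 9]
j=9: 8≤9, i=4, swap(4,9) ⇒ [9, 9, 8, 7, 8, 12, 12, 10, 12, 10, 10, 9]
j=10: 10>9, skip
swap(5,11) ⇒ [9, 9, 8, 7, 8, 9, 12, 10, 12, 10, 10, 12]; return 5
p = 5; k-1 = 7 > 5 ⇒ right

5; right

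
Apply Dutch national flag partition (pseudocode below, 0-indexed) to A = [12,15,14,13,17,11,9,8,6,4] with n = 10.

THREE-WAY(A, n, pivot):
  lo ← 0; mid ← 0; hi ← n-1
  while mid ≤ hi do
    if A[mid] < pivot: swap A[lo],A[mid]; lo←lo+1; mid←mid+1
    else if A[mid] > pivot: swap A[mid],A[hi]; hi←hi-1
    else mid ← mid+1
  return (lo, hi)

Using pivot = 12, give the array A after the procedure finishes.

pivot = 12; lo=0, mid=0, hi=9
A[mid]=12=12: mid=1
A[mid]=15>12: swap A[1],A[9]; hi=8 → [12,4,14,13,17,11,9,8,6,15]
A[mid]=4<12: swap A[0],A[1]; lo=1,mid=2 → [4,12,14,13,17,11,9,8,6,15]
A[mid]=14>12: swap A[2],A[8]; hi=7 → [4,12,6,13,17,11,9,8,14,15]
A[mid]=6<12: swap A[1],A[2]; lo=2,mid=3 → [4,6,12,13,17,11,9,8,14,15]
A[mid]=13>12: swap A[3],A[7]; hi=6 → [4,6,12,8,17,11,9,13,14,15]
A[mid]=8<12: swap A[2],A[3]; lo=3,mid=4 → [4,6,8,12,17,11,9,13,14,15]
A[mid]=17>12: swap A[4],A[6]; hi=5 → [4,6,8,12,9,11,17,13,14,15]
A[mid]=9<12: swap A[3],A[4]; lo=4,mid=5 → [4,6,8,9,12,11,17,13,14,15]
A[mid]=11<12: swap A[4],A[5]; lo=5,mid=6 → [4,6,8,9,11,12,17,13,14,15]
end: lo=5, hi=5; A = [4,6,8,9,11,12,17,13,14,15]

[4,6,8,9,11,12,17,13,14,15]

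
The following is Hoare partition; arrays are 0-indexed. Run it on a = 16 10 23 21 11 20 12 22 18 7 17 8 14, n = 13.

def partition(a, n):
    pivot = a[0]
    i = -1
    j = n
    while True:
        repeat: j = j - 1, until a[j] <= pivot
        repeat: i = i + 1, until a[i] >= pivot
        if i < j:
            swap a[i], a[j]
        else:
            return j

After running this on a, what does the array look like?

14 10 8 7 11 12 20 22 18 21 17 23 16

pivot = a[0] = 16; i = -1, j = 13
j→12 (a[12]=14≤16), i→0 (a[0]=16≥16); i<j, swap → 14 10 23 21 11 20 12 22 18 7 17 8 16
j→11 (a[11]=8≤16), i→2 (a[2]=23≥16); i<j, swap → 14 10 8 21 11 20 12 22 18 7 17 23 16
j→9 (a[9]=7≤16), i→3 (a[3]=21≥16); i<j, swap → 14 10 8 7 11 20 12 22 18 21 17 23 16
j→6 (a[6]=12≤16), i→5 (a[5]=20≥16); i<j, swap → 14 10 8 7 11 12 20 22 18 21 17 23 16
j→5, i→6; i≥j, return j=5. a = 14 10 8 7 11 12 20 22 18 21 17 23 16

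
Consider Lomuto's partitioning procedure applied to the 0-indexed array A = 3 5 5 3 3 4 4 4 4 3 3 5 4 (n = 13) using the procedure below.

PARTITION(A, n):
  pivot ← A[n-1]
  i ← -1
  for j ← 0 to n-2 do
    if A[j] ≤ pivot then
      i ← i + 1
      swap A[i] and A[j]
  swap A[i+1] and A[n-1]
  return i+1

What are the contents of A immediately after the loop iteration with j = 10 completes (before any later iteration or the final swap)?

pivot=4, i=-1
j=0: 3≤4, i=0, swap(0,0) ⇒ 3 5 5 3 3 4 4 4 4 3 3 5 4
j=1: 5>4, skip
j=2: 5>4, skip
j=3: 3≤4, i=1, swap(1,3) ⇒ 3 3 5 5 3 4 4 4 4 3 3 5 4
j=4: 3≤4, i=2, swap(2,4) ⇒ 3 3 3 5 5 4 4 4 4 3 3 5 4
j=5: 4≤4, i=3, swap(3,5) ⇒ 3 3 3 4 5 5 4 4 4 3 3 5 4
j=6: 4≤4, i=4, swap(4,6) ⇒ 3 3 3 4 4 5 5 4 4 3 3 5 4
j=7: 4≤4, i=5, swap(5,7) ⇒ 3 3 3 4 4 4 5 5 4 3 3 5 4
j=8: 4≤4, i=6, swap(6,8) ⇒ 3 3 3 4 4 4 4 5 5 3 3 5 4
j=9: 3≤4, i=7, swap(7,9) ⇒ 3 3 3 4 4 4 4 3 5 5 3 5 4
j=10: 3≤4, i=8, swap(8,10) ⇒ 3 3 3 4 4 4 4 3 3 5 5 5 4
(after j=10) A = 3 3 3 4 4 4 4 3 3 5 5 5 4

3 3 3 4 4 4 4 3 3 5 5 5 4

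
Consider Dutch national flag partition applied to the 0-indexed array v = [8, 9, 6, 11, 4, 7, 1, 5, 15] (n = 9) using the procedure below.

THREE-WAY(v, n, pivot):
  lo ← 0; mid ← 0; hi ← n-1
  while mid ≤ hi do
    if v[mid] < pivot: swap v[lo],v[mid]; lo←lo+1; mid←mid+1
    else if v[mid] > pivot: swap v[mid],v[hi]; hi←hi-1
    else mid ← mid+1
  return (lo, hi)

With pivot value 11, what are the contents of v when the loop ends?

pivot = 11; lo=0, mid=0, hi=8
v[mid]=8<11: swap v[0],v[0]; lo=1,mid=1 → [8, 9, 6, 11, 4, 7, 1, 5, 15]
v[mid]=9<11: swap v[1],v[1]; lo=2,mid=2 → [8, 9, 6, 11, 4, 7, 1, 5, 15]
v[mid]=6<11: swap v[2],v[2]; lo=3,mid=3 → [8, 9, 6, 11, 4, 7, 1, 5, 15]
v[mid]=11=11: mid=4
v[mid]=4<11: swap v[3],v[4]; lo=4,mid=5 → [8, 9, 6, 4, 11, 7, 1, 5, 15]
v[mid]=7<11: swap v[4],v[5]; lo=5,mid=6 → [8, 9, 6, 4, 7, 11, 1, 5, 15]
v[mid]=1<11: swap v[5],v[6]; lo=6,mid=7 → [8, 9, 6, 4, 7, 1, 11, 5, 15]
v[mid]=5<11: swap v[6],v[7]; lo=7,mid=8 → [8, 9, 6, 4, 7, 1, 5, 11, 15]
v[mid]=15>11: swap v[8],v[8]; hi=7 → [8, 9, 6, 4, 7, 1, 5, 11, 15]
end: lo=7, hi=7; v = [8, 9, 6, 4, 7, 1, 5, 11, 15]

[8, 9, 6, 4, 7, 1, 5, 11, 15]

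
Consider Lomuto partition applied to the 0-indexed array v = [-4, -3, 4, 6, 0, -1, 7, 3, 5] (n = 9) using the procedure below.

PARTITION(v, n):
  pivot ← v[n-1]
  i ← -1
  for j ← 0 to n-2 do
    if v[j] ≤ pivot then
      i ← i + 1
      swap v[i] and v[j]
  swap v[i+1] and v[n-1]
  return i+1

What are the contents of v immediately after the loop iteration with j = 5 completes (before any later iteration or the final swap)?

[-4, -3, 4, 0, -1, 6, 7, 3, 5]

pivot=5, i=-1
j=0: -4≤5, i=0, swap(0,0) ⇒ [-4, -3, 4, 6, 0, -1, 7, 3, 5]
j=1: -3≤5, i=1, swap(1,1) ⇒ [-4, -3, 4, 6, 0, -1, 7, 3, 5]
j=2: 4≤5, i=2, swap(2,2) ⇒ [-4, -3, 4, 6, 0, -1, 7, 3, 5]
j=3: 6>5, skip
j=4: 0≤5, i=3, swap(3,4) ⇒ [-4, -3, 4, 0, 6, -1, 7, 3, 5]
j=5: -1≤5, i=4, swap(4,5) ⇒ [-4, -3, 4, 0, -1, 6, 7, 3, 5]
(after j=5) v = [-4, -3, 4, 0, -1, 6, 7, 3, 5]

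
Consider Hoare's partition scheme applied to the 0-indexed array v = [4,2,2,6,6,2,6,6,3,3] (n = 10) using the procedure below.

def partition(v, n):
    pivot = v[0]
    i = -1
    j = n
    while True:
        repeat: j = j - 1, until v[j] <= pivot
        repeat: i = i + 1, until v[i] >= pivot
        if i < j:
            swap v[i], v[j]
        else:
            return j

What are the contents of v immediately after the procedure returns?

pivot = v[0] = 4; i = -1, j = 10
j→9 (v[9]=3≤4), i→0 (v[0]=4≥4); i<j, swap → [3,2,2,6,6,2,6,6,3,4]
j→8 (v[8]=3≤4), i→3 (v[3]=6≥4); i<j, swap → [3,2,2,3,6,2,6,6,6,4]
j→5 (v[5]=2≤4), i→4 (v[4]=6≥4); i<j, swap → [3,2,2,3,2,6,6,6,6,4]
j→4, i→5; i≥j, return j=4. v = [3,2,2,3,2,6,6,6,6,4]

[3,2,2,3,2,6,6,6,6,4]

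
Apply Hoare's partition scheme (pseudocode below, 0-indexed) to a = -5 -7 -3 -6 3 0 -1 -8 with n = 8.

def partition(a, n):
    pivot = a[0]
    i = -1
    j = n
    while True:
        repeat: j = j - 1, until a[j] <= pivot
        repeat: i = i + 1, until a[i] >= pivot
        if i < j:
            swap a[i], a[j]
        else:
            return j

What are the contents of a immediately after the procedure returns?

pivot = a[0] = -5; i = -1, j = 8
j→7 (a[7]=-8≤-5), i→0 (a[0]=-5≥-5); i<j, swap → -8 -7 -3 -6 3 0 -1 -5
j→3 (a[3]=-6≤-5), i→2 (a[2]=-3≥-5); i<j, swap → -8 -7 -6 -3 3 0 -1 -5
j→2, i→3; i≥j, return j=2. a = -8 -7 -6 -3 3 0 -1 -5

-8 -7 -6 -3 3 0 -1 -5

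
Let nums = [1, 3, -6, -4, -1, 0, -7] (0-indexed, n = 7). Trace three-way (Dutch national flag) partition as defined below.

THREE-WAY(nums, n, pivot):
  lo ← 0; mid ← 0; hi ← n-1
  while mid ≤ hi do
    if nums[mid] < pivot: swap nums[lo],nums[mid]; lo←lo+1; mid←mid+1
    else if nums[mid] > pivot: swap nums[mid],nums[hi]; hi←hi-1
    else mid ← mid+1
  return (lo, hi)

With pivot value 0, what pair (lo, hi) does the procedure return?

lo=0 mid=0 hi=6
1>0: swap(0,6), hi=5 ⇒ [-7, 3, -6, -4, -1, 0, 1]
-7<0: swap(0,0), lo=1 mid=1 ⇒ [-7, 3, -6, -4, -1, 0, 1]
3>0: swap(1,5), hi=4 ⇒ [-7, 0, -6, -4, -1, 3, 1]
0=0: mid=2
-6<0: swap(1,2), lo=2 mid=3 ⇒ [-7, -6, 0, -4, -1, 3, 1]
-4<0: swap(2,3), lo=3 mid=4 ⇒ [-7, -6, -4, 0, -1, 3, 1]
-1<0: swap(3,4), lo=4 mid=5 ⇒ [-7, -6, -4, -1, 0, 3, 1]
done. lo=4 hi=4; nums=[-7, -6, -4, -1, 0, 3, 1]

(4, 4)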